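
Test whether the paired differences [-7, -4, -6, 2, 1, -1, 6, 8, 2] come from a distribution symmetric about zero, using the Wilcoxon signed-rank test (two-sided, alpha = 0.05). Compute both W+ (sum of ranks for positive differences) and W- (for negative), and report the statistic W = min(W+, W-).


Step 1: Drop any zero differences (none here) and take |d_i|.
|d| = [7, 4, 6, 2, 1, 1, 6, 8, 2]
Step 2: Midrank |d_i| (ties get averaged ranks).
ranks: |7|->8, |4|->5, |6|->6.5, |2|->3.5, |1|->1.5, |1|->1.5, |6|->6.5, |8|->9, |2|->3.5
Step 3: Attach original signs; sum ranks with positive sign and with negative sign.
W+ = 3.5 + 1.5 + 6.5 + 9 + 3.5 = 24
W- = 8 + 5 + 6.5 + 1.5 = 21
(Check: W+ + W- = 45 should equal n(n+1)/2 = 45.)
Step 4: Test statistic W = min(W+, W-) = 21.
Step 5: Ties in |d|, so use the tie-corrected normal approximation.
        E[W] = n(n+1)/4 = 9*10/4 = 22.5.
        Tie groups: |d|=1 (t=2), |d|=2 (t=2), |d|=6 (t=2); sum(t^3 - t) = 18.
        Var[W] = n(n+1)(2n+1)/24 - sum(t^3-t)/48 = 1710/24 - 18/48 = 70.875.
        z = (W - E[W]) / sqrt(Var[W]) = (21 - 22.5) / 8.4187 = -0.1782.
        Two-sided p = 2*Phi(z) = 0.858586.
Step 6: alpha = 0.05. fail to reject H0.

W+ = 24, W- = 21, W = min = 21, p = 0.858586, fail to reject H0.


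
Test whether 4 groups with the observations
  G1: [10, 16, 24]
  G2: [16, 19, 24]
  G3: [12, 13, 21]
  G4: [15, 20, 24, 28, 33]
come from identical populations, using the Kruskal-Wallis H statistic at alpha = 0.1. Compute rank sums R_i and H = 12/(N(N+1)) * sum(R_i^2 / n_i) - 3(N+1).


Step 1: Combine all N = 14 observations and assign midranks.
sorted (value, group, rank): (10,G1,1), (12,G3,2), (13,G3,3), (15,G4,4), (16,G1,5.5), (16,G2,5.5), (19,G2,7), (20,G4,8), (21,G3,9), (24,G1,11), (24,G2,11), (24,G4,11), (28,G4,13), (33,G4,14)
Step 2: Sum ranks within each group.
R_1 = 17.5 (n_1 = 3)
R_2 = 23.5 (n_2 = 3)
R_3 = 14 (n_3 = 3)
R_4 = 50 (n_4 = 5)
Step 3: H = 12/(N(N+1)) * sum(R_i^2/n_i) - 3(N+1)
     = 12/(14*15) * (17.5^2/3 + 23.5^2/3 + 14^2/3 + 50^2/5) - 3*15
     = 0.057143 * 851.5 - 45
     = 3.657143.
Step 4: Ties present; correction factor C = 1 - 30/(14^3 - 14) = 0.989011. Corrected H = 3.657143 / 0.989011 = 3.697778.
Step 5: Under H0, H ~ chi^2(3); p-value = 0.296002.
Step 6: alpha = 0.1. fail to reject H0.

H = 3.6978, df = 3, p = 0.296002, fail to reject H0.


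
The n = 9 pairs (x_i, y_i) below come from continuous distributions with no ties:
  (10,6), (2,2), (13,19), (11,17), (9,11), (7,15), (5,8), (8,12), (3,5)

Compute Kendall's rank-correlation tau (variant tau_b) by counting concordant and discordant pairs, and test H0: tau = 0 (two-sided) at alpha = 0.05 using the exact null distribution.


Step 1: Enumerate the 36 unordered pairs (i,j) with i<j and classify each by sign(x_j-x_i) * sign(y_j-y_i).
  (1,2):dx=-8,dy=-4->C; (1,3):dx=+3,dy=+13->C; (1,4):dx=+1,dy=+11->C; (1,5):dx=-1,dy=+5->D
  (1,6):dx=-3,dy=+9->D; (1,7):dx=-5,dy=+2->D; (1,8):dx=-2,dy=+6->D; (1,9):dx=-7,dy=-1->C
  (2,3):dx=+11,dy=+17->C; (2,4):dx=+9,dy=+15->C; (2,5):dx=+7,dy=+9->C; (2,6):dx=+5,dy=+13->C
  (2,7):dx=+3,dy=+6->C; (2,8):dx=+6,dy=+10->C; (2,9):dx=+1,dy=+3->C; (3,4):dx=-2,dy=-2->C
  (3,5):dx=-4,dy=-8->C; (3,6):dx=-6,dy=-4->C; (3,7):dx=-8,dy=-11->C; (3,8):dx=-5,dy=-7->C
  (3,9):dx=-10,dy=-14->C; (4,5):dx=-2,dy=-6->C; (4,6):dx=-4,dy=-2->C; (4,7):dx=-6,dy=-9->C
  (4,8):dx=-3,dy=-5->C; (4,9):dx=-8,dy=-12->C; (5,6):dx=-2,dy=+4->D; (5,7):dx=-4,dy=-3->C
  (5,8):dx=-1,dy=+1->D; (5,9):dx=-6,dy=-6->C; (6,7):dx=-2,dy=-7->C; (6,8):dx=+1,dy=-3->D
  (6,9):dx=-4,dy=-10->C; (7,8):dx=+3,dy=+4->C; (7,9):dx=-2,dy=-3->C; (8,9):dx=-5,dy=-7->C
Step 2: C = 29, D = 7, total pairs = 36.
Step 3: tau = (C - D)/(n(n-1)/2) = (29 - 7)/36 = 0.611111.
Step 4: Exact two-sided p-value (enumerate n! = 362880 permutations of y under H0): p = 0.024741.
Step 5: alpha = 0.05. reject H0.

tau_b = 0.6111 (C=29, D=7), p = 0.024741, reject H0.


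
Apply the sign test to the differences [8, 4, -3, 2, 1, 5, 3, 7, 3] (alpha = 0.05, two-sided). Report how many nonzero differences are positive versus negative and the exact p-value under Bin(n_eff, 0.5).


Step 1: Discard zero differences. Original n = 9; n_eff = number of nonzero differences = 9.
Nonzero differences (with sign): +8, +4, -3, +2, +1, +5, +3, +7, +3
Step 2: Count signs: positive = 8, negative = 1.
Step 3: Under H0: P(positive) = 0.5, so the number of positives S ~ Bin(9, 0.5).
Step 4: Two-sided exact p-value = sum of Bin(9,0.5) probabilities at or below the observed probability = 0.039062.
Step 5: alpha = 0.05. reject H0.

n_eff = 9, pos = 8, neg = 1, p = 0.039062, reject H0.


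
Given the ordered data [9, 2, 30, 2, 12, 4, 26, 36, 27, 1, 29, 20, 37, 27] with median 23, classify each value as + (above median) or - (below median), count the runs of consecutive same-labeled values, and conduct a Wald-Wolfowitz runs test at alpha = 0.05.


Step 1: Compute median = 23; label A = above, B = below.
Labels in order: BBABBBAAABABAA  (n_A = 7, n_B = 7)
Step 2: Count runs R = 8.
Step 3: Under H0 (random ordering), E[R] = 2*n_A*n_B/(n_A+n_B) + 1 = 2*7*7/14 + 1 = 8.0000.
        Var[R] = 2*n_A*n_B*(2*n_A*n_B - n_A - n_B) / ((n_A+n_B)^2 * (n_A+n_B-1)) = 8232/2548 = 3.2308.
        SD[R] = 1.7974.
Step 4: R = E[R], so z = 0 with no continuity correction.
Step 5: Two-sided p-value via normal approximation = 2*(1 - Phi(|z|)) = 1.000000.
Step 6: alpha = 0.05. fail to reject H0.

R = 8, z = 0.0000, p = 1.000000, fail to reject H0.


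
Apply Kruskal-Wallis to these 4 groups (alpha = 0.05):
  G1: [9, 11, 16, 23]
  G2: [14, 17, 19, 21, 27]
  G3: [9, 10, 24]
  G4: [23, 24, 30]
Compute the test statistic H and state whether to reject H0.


Step 1: Combine all N = 15 observations and assign midranks.
sorted (value, group, rank): (9,G1,1.5), (9,G3,1.5), (10,G3,3), (11,G1,4), (14,G2,5), (16,G1,6), (17,G2,7), (19,G2,8), (21,G2,9), (23,G1,10.5), (23,G4,10.5), (24,G3,12.5), (24,G4,12.5), (27,G2,14), (30,G4,15)
Step 2: Sum ranks within each group.
R_1 = 22 (n_1 = 4)
R_2 = 43 (n_2 = 5)
R_3 = 17 (n_3 = 3)
R_4 = 38 (n_4 = 3)
Step 3: H = 12/(N(N+1)) * sum(R_i^2/n_i) - 3(N+1)
     = 12/(15*16) * (22^2/4 + 43^2/5 + 17^2/3 + 38^2/3) - 3*16
     = 0.050000 * 1068.47 - 48
     = 5.423333.
Step 4: Ties present; correction factor C = 1 - 18/(15^3 - 15) = 0.994643. Corrected H = 5.423333 / 0.994643 = 5.452543.
Step 5: Under H0, H ~ chi^2(3); p-value = 0.141505.
Step 6: alpha = 0.05. fail to reject H0.

H = 5.4525, df = 3, p = 0.141505, fail to reject H0.


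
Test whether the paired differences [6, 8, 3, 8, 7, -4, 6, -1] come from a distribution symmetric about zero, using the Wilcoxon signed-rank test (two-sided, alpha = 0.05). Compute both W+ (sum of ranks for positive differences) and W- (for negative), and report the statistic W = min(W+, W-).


Step 1: Drop any zero differences (none here) and take |d_i|.
|d| = [6, 8, 3, 8, 7, 4, 6, 1]
Step 2: Midrank |d_i| (ties get averaged ranks).
ranks: |6|->4.5, |8|->7.5, |3|->2, |8|->7.5, |7|->6, |4|->3, |6|->4.5, |1|->1
Step 3: Attach original signs; sum ranks with positive sign and with negative sign.
W+ = 4.5 + 7.5 + 2 + 7.5 + 6 + 4.5 = 32
W- = 3 + 1 = 4
(Check: W+ + W- = 36 should equal n(n+1)/2 = 36.)
Step 4: Test statistic W = min(W+, W-) = 4.
Step 5: Ties in |d|, so use the tie-corrected normal approximation.
        E[W] = n(n+1)/4 = 8*9/4 = 18.
        Tie groups: |d|=6 (t=2), |d|=8 (t=2); sum(t^3 - t) = 12.
        Var[W] = n(n+1)(2n+1)/24 - sum(t^3-t)/48 = 1224/24 - 12/48 = 50.75.
        z = (W - E[W]) / sqrt(Var[W]) = (4 - 18) / 7.1239 = -1.9652.
        Two-sided p = 2*Phi(z) = 0.049389.
Step 6: alpha = 0.05. reject H0.

W+ = 32, W- = 4, W = min = 4, p = 0.049389, reject H0.


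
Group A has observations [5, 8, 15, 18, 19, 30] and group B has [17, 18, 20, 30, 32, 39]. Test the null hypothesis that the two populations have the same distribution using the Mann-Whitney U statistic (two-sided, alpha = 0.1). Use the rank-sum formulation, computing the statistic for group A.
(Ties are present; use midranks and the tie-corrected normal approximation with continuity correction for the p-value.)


Step 1: Combine and sort all 12 observations; assign midranks.
sorted (value, group): (5,X), (8,X), (15,X), (17,Y), (18,X), (18,Y), (19,X), (20,Y), (30,X), (30,Y), (32,Y), (39,Y)
ranks: 5->1, 8->2, 15->3, 17->4, 18->5.5, 18->5.5, 19->7, 20->8, 30->9.5, 30->9.5, 32->11, 39->12
Step 2: Rank sum for X: R1 = 1 + 2 + 3 + 5.5 + 7 + 9.5 = 28.
Step 3: U_X = R1 - n1(n1+1)/2 = 28 - 6*7/2 = 28 - 21 = 7.
       U_Y = n1*n2 - U_X = 36 - 7 = 29.
Step 4: Ties are present, so use the tie-corrected normal approximation (with continuity correction) for the p-value.
Step 5: p-value = 0.091554; compare to alpha = 0.1. reject H0.

U_X = 7, p = 0.091554, reject H0 at alpha = 0.1.


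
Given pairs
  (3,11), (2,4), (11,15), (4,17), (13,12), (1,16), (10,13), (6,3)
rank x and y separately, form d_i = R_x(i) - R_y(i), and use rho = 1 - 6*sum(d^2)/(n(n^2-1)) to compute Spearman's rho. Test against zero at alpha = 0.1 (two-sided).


Step 1: Rank x and y separately (midranks; no ties here).
rank(x): 3->3, 2->2, 11->7, 4->4, 13->8, 1->1, 10->6, 6->5
rank(y): 11->3, 4->2, 15->6, 17->8, 12->4, 16->7, 13->5, 3->1
Step 2: d_i = R_x(i) - R_y(i); compute d_i^2.
  (3-3)^2=0, (2-2)^2=0, (7-6)^2=1, (4-8)^2=16, (8-4)^2=16, (1-7)^2=36, (6-5)^2=1, (5-1)^2=16
sum(d^2) = 86.
Step 3: rho = 1 - 6*86 / (8*(8^2 - 1)) = 1 - 516/504 = -0.023810.
Step 4: Under H0, t = rho * sqrt((n-2)/(1-rho^2)) = -0.0583 ~ t(6).
Step 5: Two-sided p-value from the t-distribution with 6 df = 0.955374.
Step 6: alpha = 0.1. fail to reject H0.

rho = -0.0238, p = 0.955374, fail to reject H0 at alpha = 0.1.


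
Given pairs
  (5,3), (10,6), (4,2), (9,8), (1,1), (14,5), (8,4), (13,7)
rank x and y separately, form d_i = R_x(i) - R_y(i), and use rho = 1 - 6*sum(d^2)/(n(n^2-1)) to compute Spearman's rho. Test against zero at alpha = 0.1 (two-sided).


Step 1: Rank x and y separately (midranks; no ties here).
rank(x): 5->3, 10->6, 4->2, 9->5, 1->1, 14->8, 8->4, 13->7
rank(y): 3->3, 6->6, 2->2, 8->8, 1->1, 5->5, 4->4, 7->7
Step 2: d_i = R_x(i) - R_y(i); compute d_i^2.
  (3-3)^2=0, (6-6)^2=0, (2-2)^2=0, (5-8)^2=9, (1-1)^2=0, (8-5)^2=9, (4-4)^2=0, (7-7)^2=0
sum(d^2) = 18.
Step 3: rho = 1 - 6*18 / (8*(8^2 - 1)) = 1 - 108/504 = 0.785714.
Step 4: Under H0, t = rho * sqrt((n-2)/(1-rho^2)) = 3.1113 ~ t(6).
Step 5: Two-sided p-value from the t-distribution with 6 df = 0.020815.
Step 6: alpha = 0.1. reject H0.

rho = 0.7857, p = 0.020815, reject H0 at alpha = 0.1.


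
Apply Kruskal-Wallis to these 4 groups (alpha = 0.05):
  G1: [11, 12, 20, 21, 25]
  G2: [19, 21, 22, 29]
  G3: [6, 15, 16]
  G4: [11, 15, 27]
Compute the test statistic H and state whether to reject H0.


Step 1: Combine all N = 15 observations and assign midranks.
sorted (value, group, rank): (6,G3,1), (11,G1,2.5), (11,G4,2.5), (12,G1,4), (15,G3,5.5), (15,G4,5.5), (16,G3,7), (19,G2,8), (20,G1,9), (21,G1,10.5), (21,G2,10.5), (22,G2,12), (25,G1,13), (27,G4,14), (29,G2,15)
Step 2: Sum ranks within each group.
R_1 = 39 (n_1 = 5)
R_2 = 45.5 (n_2 = 4)
R_3 = 13.5 (n_3 = 3)
R_4 = 22 (n_4 = 3)
Step 3: H = 12/(N(N+1)) * sum(R_i^2/n_i) - 3(N+1)
     = 12/(15*16) * (39^2/5 + 45.5^2/4 + 13.5^2/3 + 22^2/3) - 3*16
     = 0.050000 * 1043.85 - 48
     = 4.192292.
Step 4: Ties present; correction factor C = 1 - 18/(15^3 - 15) = 0.994643. Corrected H = 4.192292 / 0.994643 = 4.214871.
Step 5: Under H0, H ~ chi^2(3); p-value = 0.239177.
Step 6: alpha = 0.05. fail to reject H0.

H = 4.2149, df = 3, p = 0.239177, fail to reject H0.


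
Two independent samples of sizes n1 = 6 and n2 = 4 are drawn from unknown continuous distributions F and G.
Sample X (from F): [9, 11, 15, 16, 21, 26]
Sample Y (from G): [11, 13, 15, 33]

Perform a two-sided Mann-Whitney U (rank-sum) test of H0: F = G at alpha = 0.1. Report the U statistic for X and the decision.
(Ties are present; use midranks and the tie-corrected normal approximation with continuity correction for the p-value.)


Step 1: Combine and sort all 10 observations; assign midranks.
sorted (value, group): (9,X), (11,X), (11,Y), (13,Y), (15,X), (15,Y), (16,X), (21,X), (26,X), (33,Y)
ranks: 9->1, 11->2.5, 11->2.5, 13->4, 15->5.5, 15->5.5, 16->7, 21->8, 26->9, 33->10
Step 2: Rank sum for X: R1 = 1 + 2.5 + 5.5 + 7 + 8 + 9 = 33.
Step 3: U_X = R1 - n1(n1+1)/2 = 33 - 6*7/2 = 33 - 21 = 12.
       U_Y = n1*n2 - U_X = 24 - 12 = 12.
Step 4: Ties are present, so use the tie-corrected normal approximation (with continuity correction) for the p-value.
Step 5: p-value = 1.000000; compare to alpha = 0.1. fail to reject H0.

U_X = 12, p = 1.000000, fail to reject H0 at alpha = 0.1.


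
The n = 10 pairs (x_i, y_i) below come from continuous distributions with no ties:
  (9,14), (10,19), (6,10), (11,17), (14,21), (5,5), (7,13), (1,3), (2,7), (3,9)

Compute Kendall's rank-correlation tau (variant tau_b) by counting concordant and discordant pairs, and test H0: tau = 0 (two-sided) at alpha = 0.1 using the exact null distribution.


Step 1: Enumerate the 45 unordered pairs (i,j) with i<j and classify each by sign(x_j-x_i) * sign(y_j-y_i).
  (1,2):dx=+1,dy=+5->C; (1,3):dx=-3,dy=-4->C; (1,4):dx=+2,dy=+3->C; (1,5):dx=+5,dy=+7->C
  (1,6):dx=-4,dy=-9->C; (1,7):dx=-2,dy=-1->C; (1,8):dx=-8,dy=-11->C; (1,9):dx=-7,dy=-7->C
  (1,10):dx=-6,dy=-5->C; (2,3):dx=-4,dy=-9->C; (2,4):dx=+1,dy=-2->D; (2,5):dx=+4,dy=+2->C
  (2,6):dx=-5,dy=-14->C; (2,7):dx=-3,dy=-6->C; (2,8):dx=-9,dy=-16->C; (2,9):dx=-8,dy=-12->C
  (2,10):dx=-7,dy=-10->C; (3,4):dx=+5,dy=+7->C; (3,5):dx=+8,dy=+11->C; (3,6):dx=-1,dy=-5->C
  (3,7):dx=+1,dy=+3->C; (3,8):dx=-5,dy=-7->C; (3,9):dx=-4,dy=-3->C; (3,10):dx=-3,dy=-1->C
  (4,5):dx=+3,dy=+4->C; (4,6):dx=-6,dy=-12->C; (4,7):dx=-4,dy=-4->C; (4,8):dx=-10,dy=-14->C
  (4,9):dx=-9,dy=-10->C; (4,10):dx=-8,dy=-8->C; (5,6):dx=-9,dy=-16->C; (5,7):dx=-7,dy=-8->C
  (5,8):dx=-13,dy=-18->C; (5,9):dx=-12,dy=-14->C; (5,10):dx=-11,dy=-12->C; (6,7):dx=+2,dy=+8->C
  (6,8):dx=-4,dy=-2->C; (6,9):dx=-3,dy=+2->D; (6,10):dx=-2,dy=+4->D; (7,8):dx=-6,dy=-10->C
  (7,9):dx=-5,dy=-6->C; (7,10):dx=-4,dy=-4->C; (8,9):dx=+1,dy=+4->C; (8,10):dx=+2,dy=+6->C
  (9,10):dx=+1,dy=+2->C
Step 2: C = 42, D = 3, total pairs = 45.
Step 3: tau = (C - D)/(n(n-1)/2) = (42 - 3)/45 = 0.866667.
Step 4: Exact two-sided p-value (enumerate n! = 3628800 permutations of y under H0): p = 0.000115.
Step 5: alpha = 0.1. reject H0.

tau_b = 0.8667 (C=42, D=3), p = 0.000115, reject H0.


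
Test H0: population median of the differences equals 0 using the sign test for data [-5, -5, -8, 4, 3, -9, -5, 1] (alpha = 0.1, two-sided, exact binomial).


Step 1: Discard zero differences. Original n = 8; n_eff = number of nonzero differences = 8.
Nonzero differences (with sign): -5, -5, -8, +4, +3, -9, -5, +1
Step 2: Count signs: positive = 3, negative = 5.
Step 3: Under H0: P(positive) = 0.5, so the number of positives S ~ Bin(8, 0.5).
Step 4: Two-sided exact p-value = sum of Bin(8,0.5) probabilities at or below the observed probability = 0.726562.
Step 5: alpha = 0.1. fail to reject H0.

n_eff = 8, pos = 3, neg = 5, p = 0.726562, fail to reject H0.


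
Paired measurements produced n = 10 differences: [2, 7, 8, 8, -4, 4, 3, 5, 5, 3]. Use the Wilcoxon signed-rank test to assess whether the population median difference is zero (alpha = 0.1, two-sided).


Step 1: Drop any zero differences (none here) and take |d_i|.
|d| = [2, 7, 8, 8, 4, 4, 3, 5, 5, 3]
Step 2: Midrank |d_i| (ties get averaged ranks).
ranks: |2|->1, |7|->8, |8|->9.5, |8|->9.5, |4|->4.5, |4|->4.5, |3|->2.5, |5|->6.5, |5|->6.5, |3|->2.5
Step 3: Attach original signs; sum ranks with positive sign and with negative sign.
W+ = 1 + 8 + 9.5 + 9.5 + 4.5 + 2.5 + 6.5 + 6.5 + 2.5 = 50.5
W- = 4.5 = 4.5
(Check: W+ + W- = 55 should equal n(n+1)/2 = 55.)
Step 4: Test statistic W = min(W+, W-) = 4.5.
Step 5: Ties in |d|, so use the tie-corrected normal approximation.
        E[W] = n(n+1)/4 = 10*11/4 = 27.5.
        Tie groups: |d|=3 (t=2), |d|=4 (t=2), |d|=5 (t=2), |d|=8 (t=2); sum(t^3 - t) = 24.
        Var[W] = n(n+1)(2n+1)/24 - sum(t^3-t)/48 = 2310/24 - 24/48 = 95.75.
        z = (W - E[W]) / sqrt(Var[W]) = (4.5 - 27.5) / 9.7852 = -2.3505.
        Two-sided p = 2*Phi(z) = 0.018749.
Step 6: alpha = 0.1. reject H0.

W+ = 50.5, W- = 4.5, W = min = 4.5, p = 0.018749, reject H0.


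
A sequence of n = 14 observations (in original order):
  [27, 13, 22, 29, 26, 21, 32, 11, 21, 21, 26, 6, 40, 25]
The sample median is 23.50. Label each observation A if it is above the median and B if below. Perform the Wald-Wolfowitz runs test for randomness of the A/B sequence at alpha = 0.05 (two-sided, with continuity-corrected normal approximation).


Step 1: Compute median = 23.50; label A = above, B = below.
Labels in order: ABBAABABBBABAA  (n_A = 7, n_B = 7)
Step 2: Count runs R = 9.
Step 3: Under H0 (random ordering), E[R] = 2*n_A*n_B/(n_A+n_B) + 1 = 2*7*7/14 + 1 = 8.0000.
        Var[R] = 2*n_A*n_B*(2*n_A*n_B - n_A - n_B) / ((n_A+n_B)^2 * (n_A+n_B-1)) = 8232/2548 = 3.2308.
        SD[R] = 1.7974.
Step 4: Continuity-corrected z = (R - 0.5 - E[R]) / SD[R] = (9 - 0.5 - 8.0000) / 1.7974 = 0.2782.
Step 5: Two-sided p-value via normal approximation = 2*(1 - Phi(|z|)) = 0.780879.
Step 6: alpha = 0.05. fail to reject H0.

R = 9, z = 0.2782, p = 0.780879, fail to reject H0.


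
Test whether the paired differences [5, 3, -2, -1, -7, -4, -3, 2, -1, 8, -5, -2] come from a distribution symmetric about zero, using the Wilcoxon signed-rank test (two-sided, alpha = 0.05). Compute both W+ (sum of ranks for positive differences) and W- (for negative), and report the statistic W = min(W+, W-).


Step 1: Drop any zero differences (none here) and take |d_i|.
|d| = [5, 3, 2, 1, 7, 4, 3, 2, 1, 8, 5, 2]
Step 2: Midrank |d_i| (ties get averaged ranks).
ranks: |5|->9.5, |3|->6.5, |2|->4, |1|->1.5, |7|->11, |4|->8, |3|->6.5, |2|->4, |1|->1.5, |8|->12, |5|->9.5, |2|->4
Step 3: Attach original signs; sum ranks with positive sign and with negative sign.
W+ = 9.5 + 6.5 + 4 + 12 = 32
W- = 4 + 1.5 + 11 + 8 + 6.5 + 1.5 + 9.5 + 4 = 46
(Check: W+ + W- = 78 should equal n(n+1)/2 = 78.)
Step 4: Test statistic W = min(W+, W-) = 32.
Step 5: Ties in |d|, so use the tie-corrected normal approximation.
        E[W] = n(n+1)/4 = 12*13/4 = 39.
        Tie groups: |d|=1 (t=2), |d|=2 (t=3), |d|=3 (t=2), |d|=5 (t=2); sum(t^3 - t) = 42.
        Var[W] = n(n+1)(2n+1)/24 - sum(t^3-t)/48 = 3900/24 - 42/48 = 161.625.
        z = (W - E[W]) / sqrt(Var[W]) = (32 - 39) / 12.7132 = -0.5506.
        Two-sided p = 2*Phi(z) = 0.581901.
Step 6: alpha = 0.05. fail to reject H0.

W+ = 32, W- = 46, W = min = 32, p = 0.581901, fail to reject H0.


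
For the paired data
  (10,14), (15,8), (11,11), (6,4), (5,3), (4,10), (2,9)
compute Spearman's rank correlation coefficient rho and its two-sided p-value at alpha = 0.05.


Step 1: Rank x and y separately (midranks; no ties here).
rank(x): 10->5, 15->7, 11->6, 6->4, 5->3, 4->2, 2->1
rank(y): 14->7, 8->3, 11->6, 4->2, 3->1, 10->5, 9->4
Step 2: d_i = R_x(i) - R_y(i); compute d_i^2.
  (5-7)^2=4, (7-3)^2=16, (6-6)^2=0, (4-2)^2=4, (3-1)^2=4, (2-5)^2=9, (1-4)^2=9
sum(d^2) = 46.
Step 3: rho = 1 - 6*46 / (7*(7^2 - 1)) = 1 - 276/336 = 0.178571.
Step 4: Under H0, t = rho * sqrt((n-2)/(1-rho^2)) = 0.4058 ~ t(5).
Step 5: Two-sided p-value from the t-distribution with 5 df = 0.701658.
Step 6: alpha = 0.05. fail to reject H0.

rho = 0.1786, p = 0.701658, fail to reject H0 at alpha = 0.05.


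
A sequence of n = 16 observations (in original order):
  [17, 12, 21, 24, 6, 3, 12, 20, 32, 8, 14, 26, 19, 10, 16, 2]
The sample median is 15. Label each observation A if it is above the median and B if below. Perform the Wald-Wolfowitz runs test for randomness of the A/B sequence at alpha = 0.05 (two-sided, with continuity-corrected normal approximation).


Step 1: Compute median = 15; label A = above, B = below.
Labels in order: ABAABBBAABBAABAB  (n_A = 8, n_B = 8)
Step 2: Count runs R = 10.
Step 3: Under H0 (random ordering), E[R] = 2*n_A*n_B/(n_A+n_B) + 1 = 2*8*8/16 + 1 = 9.0000.
        Var[R] = 2*n_A*n_B*(2*n_A*n_B - n_A - n_B) / ((n_A+n_B)^2 * (n_A+n_B-1)) = 14336/3840 = 3.7333.
        SD[R] = 1.9322.
Step 4: Continuity-corrected z = (R - 0.5 - E[R]) / SD[R] = (10 - 0.5 - 9.0000) / 1.9322 = 0.2588.
Step 5: Two-sided p-value via normal approximation = 2*(1 - Phi(|z|)) = 0.795809.
Step 6: alpha = 0.05. fail to reject H0.

R = 10, z = 0.2588, p = 0.795809, fail to reject H0.


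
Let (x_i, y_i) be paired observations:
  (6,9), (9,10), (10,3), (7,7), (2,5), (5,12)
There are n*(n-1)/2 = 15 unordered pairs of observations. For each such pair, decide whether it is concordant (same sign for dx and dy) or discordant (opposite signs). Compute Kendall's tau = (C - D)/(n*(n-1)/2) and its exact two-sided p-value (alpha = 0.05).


Step 1: Enumerate the 15 unordered pairs (i,j) with i<j and classify each by sign(x_j-x_i) * sign(y_j-y_i).
  (1,2):dx=+3,dy=+1->C; (1,3):dx=+4,dy=-6->D; (1,4):dx=+1,dy=-2->D; (1,5):dx=-4,dy=-4->C
  (1,6):dx=-1,dy=+3->D; (2,3):dx=+1,dy=-7->D; (2,4):dx=-2,dy=-3->C; (2,5):dx=-7,dy=-5->C
  (2,6):dx=-4,dy=+2->D; (3,4):dx=-3,dy=+4->D; (3,5):dx=-8,dy=+2->D; (3,6):dx=-5,dy=+9->D
  (4,5):dx=-5,dy=-2->C; (4,6):dx=-2,dy=+5->D; (5,6):dx=+3,dy=+7->C
Step 2: C = 6, D = 9, total pairs = 15.
Step 3: tau = (C - D)/(n(n-1)/2) = (6 - 9)/15 = -0.200000.
Step 4: Exact two-sided p-value (enumerate n! = 720 permutations of y under H0): p = 0.719444.
Step 5: alpha = 0.05. fail to reject H0.

tau_b = -0.2000 (C=6, D=9), p = 0.719444, fail to reject H0.


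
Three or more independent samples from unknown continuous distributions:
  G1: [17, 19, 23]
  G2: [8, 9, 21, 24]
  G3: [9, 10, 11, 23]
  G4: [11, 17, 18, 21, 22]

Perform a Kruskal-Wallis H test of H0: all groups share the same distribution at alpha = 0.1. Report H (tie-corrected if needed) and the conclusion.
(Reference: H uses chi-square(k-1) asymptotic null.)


Step 1: Combine all N = 16 observations and assign midranks.
sorted (value, group, rank): (8,G2,1), (9,G2,2.5), (9,G3,2.5), (10,G3,4), (11,G3,5.5), (11,G4,5.5), (17,G1,7.5), (17,G4,7.5), (18,G4,9), (19,G1,10), (21,G2,11.5), (21,G4,11.5), (22,G4,13), (23,G1,14.5), (23,G3,14.5), (24,G2,16)
Step 2: Sum ranks within each group.
R_1 = 32 (n_1 = 3)
R_2 = 31 (n_2 = 4)
R_3 = 26.5 (n_3 = 4)
R_4 = 46.5 (n_4 = 5)
Step 3: H = 12/(N(N+1)) * sum(R_i^2/n_i) - 3(N+1)
     = 12/(16*17) * (32^2/3 + 31^2/4 + 26.5^2/4 + 46.5^2/5) - 3*17
     = 0.044118 * 1189.6 - 51
     = 1.482169.
Step 4: Ties present; correction factor C = 1 - 30/(16^3 - 16) = 0.992647. Corrected H = 1.482169 / 0.992647 = 1.493148.
Step 5: Under H0, H ~ chi^2(3); p-value = 0.683853.
Step 6: alpha = 0.1. fail to reject H0.

H = 1.4931, df = 3, p = 0.683853, fail to reject H0.


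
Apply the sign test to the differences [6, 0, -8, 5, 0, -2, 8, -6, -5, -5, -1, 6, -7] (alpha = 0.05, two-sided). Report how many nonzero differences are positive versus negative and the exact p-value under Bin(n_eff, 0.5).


Step 1: Discard zero differences. Original n = 13; n_eff = number of nonzero differences = 11.
Nonzero differences (with sign): +6, -8, +5, -2, +8, -6, -5, -5, -1, +6, -7
Step 2: Count signs: positive = 4, negative = 7.
Step 3: Under H0: P(positive) = 0.5, so the number of positives S ~ Bin(11, 0.5).
Step 4: Two-sided exact p-value = sum of Bin(11,0.5) probabilities at or below the observed probability = 0.548828.
Step 5: alpha = 0.05. fail to reject H0.

n_eff = 11, pos = 4, neg = 7, p = 0.548828, fail to reject H0.


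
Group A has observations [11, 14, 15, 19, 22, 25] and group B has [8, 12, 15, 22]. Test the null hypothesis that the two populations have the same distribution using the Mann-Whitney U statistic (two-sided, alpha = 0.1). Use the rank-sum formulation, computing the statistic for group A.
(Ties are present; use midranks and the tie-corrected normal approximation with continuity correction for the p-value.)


Step 1: Combine and sort all 10 observations; assign midranks.
sorted (value, group): (8,Y), (11,X), (12,Y), (14,X), (15,X), (15,Y), (19,X), (22,X), (22,Y), (25,X)
ranks: 8->1, 11->2, 12->3, 14->4, 15->5.5, 15->5.5, 19->7, 22->8.5, 22->8.5, 25->10
Step 2: Rank sum for X: R1 = 2 + 4 + 5.5 + 7 + 8.5 + 10 = 37.
Step 3: U_X = R1 - n1(n1+1)/2 = 37 - 6*7/2 = 37 - 21 = 16.
       U_Y = n1*n2 - U_X = 24 - 16 = 8.
Step 4: Ties are present, so use the tie-corrected normal approximation (with continuity correction) for the p-value.
Step 5: p-value = 0.452793; compare to alpha = 0.1. fail to reject H0.

U_X = 16, p = 0.452793, fail to reject H0 at alpha = 0.1.


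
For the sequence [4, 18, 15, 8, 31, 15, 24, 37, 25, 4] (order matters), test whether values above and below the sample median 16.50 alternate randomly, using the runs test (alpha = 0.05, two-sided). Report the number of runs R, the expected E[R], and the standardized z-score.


Step 1: Compute median = 16.50; label A = above, B = below.
Labels in order: BABBABAAAB  (n_A = 5, n_B = 5)
Step 2: Count runs R = 7.
Step 3: Under H0 (random ordering), E[R] = 2*n_A*n_B/(n_A+n_B) + 1 = 2*5*5/10 + 1 = 6.0000.
        Var[R] = 2*n_A*n_B*(2*n_A*n_B - n_A - n_B) / ((n_A+n_B)^2 * (n_A+n_B-1)) = 2000/900 = 2.2222.
        SD[R] = 1.4907.
Step 4: Continuity-corrected z = (R - 0.5 - E[R]) / SD[R] = (7 - 0.5 - 6.0000) / 1.4907 = 0.3354.
Step 5: Two-sided p-value via normal approximation = 2*(1 - Phi(|z|)) = 0.737316.
Step 6: alpha = 0.05. fail to reject H0.

R = 7, z = 0.3354, p = 0.737316, fail to reject H0.


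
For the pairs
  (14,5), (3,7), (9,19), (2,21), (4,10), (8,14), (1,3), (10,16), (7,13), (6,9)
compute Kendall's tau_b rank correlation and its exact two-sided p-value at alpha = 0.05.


Step 1: Enumerate the 45 unordered pairs (i,j) with i<j and classify each by sign(x_j-x_i) * sign(y_j-y_i).
  (1,2):dx=-11,dy=+2->D; (1,3):dx=-5,dy=+14->D; (1,4):dx=-12,dy=+16->D; (1,5):dx=-10,dy=+5->D
  (1,6):dx=-6,dy=+9->D; (1,7):dx=-13,dy=-2->C; (1,8):dx=-4,dy=+11->D; (1,9):dx=-7,dy=+8->D
  (1,10):dx=-8,dy=+4->D; (2,3):dx=+6,dy=+12->C; (2,4):dx=-1,dy=+14->D; (2,5):dx=+1,dy=+3->C
  (2,6):dx=+5,dy=+7->C; (2,7):dx=-2,dy=-4->C; (2,8):dx=+7,dy=+9->C; (2,9):dx=+4,dy=+6->C
  (2,10):dx=+3,dy=+2->C; (3,4):dx=-7,dy=+2->D; (3,5):dx=-5,dy=-9->C; (3,6):dx=-1,dy=-5->C
  (3,7):dx=-8,dy=-16->C; (3,8):dx=+1,dy=-3->D; (3,9):dx=-2,dy=-6->C; (3,10):dx=-3,dy=-10->C
  (4,5):dx=+2,dy=-11->D; (4,6):dx=+6,dy=-7->D; (4,7):dx=-1,dy=-18->C; (4,8):dx=+8,dy=-5->D
  (4,9):dx=+5,dy=-8->D; (4,10):dx=+4,dy=-12->D; (5,6):dx=+4,dy=+4->C; (5,7):dx=-3,dy=-7->C
  (5,8):dx=+6,dy=+6->C; (5,9):dx=+3,dy=+3->C; (5,10):dx=+2,dy=-1->D; (6,7):dx=-7,dy=-11->C
  (6,8):dx=+2,dy=+2->C; (6,9):dx=-1,dy=-1->C; (6,10):dx=-2,dy=-5->C; (7,8):dx=+9,dy=+13->C
  (7,9):dx=+6,dy=+10->C; (7,10):dx=+5,dy=+6->C; (8,9):dx=-3,dy=-3->C; (8,10):dx=-4,dy=-7->C
  (9,10):dx=-1,dy=-4->C
Step 2: C = 28, D = 17, total pairs = 45.
Step 3: tau = (C - D)/(n(n-1)/2) = (28 - 17)/45 = 0.244444.
Step 4: Exact two-sided p-value (enumerate n! = 3628800 permutations of y under H0): p = 0.380720.
Step 5: alpha = 0.05. fail to reject H0.

tau_b = 0.2444 (C=28, D=17), p = 0.380720, fail to reject H0.


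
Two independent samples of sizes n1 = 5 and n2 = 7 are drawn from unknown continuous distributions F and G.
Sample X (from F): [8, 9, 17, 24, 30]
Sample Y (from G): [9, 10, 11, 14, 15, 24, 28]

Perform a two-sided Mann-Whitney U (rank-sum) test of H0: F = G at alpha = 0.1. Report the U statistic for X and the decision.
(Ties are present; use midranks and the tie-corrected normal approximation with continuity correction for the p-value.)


Step 1: Combine and sort all 12 observations; assign midranks.
sorted (value, group): (8,X), (9,X), (9,Y), (10,Y), (11,Y), (14,Y), (15,Y), (17,X), (24,X), (24,Y), (28,Y), (30,X)
ranks: 8->1, 9->2.5, 9->2.5, 10->4, 11->5, 14->6, 15->7, 17->8, 24->9.5, 24->9.5, 28->11, 30->12
Step 2: Rank sum for X: R1 = 1 + 2.5 + 8 + 9.5 + 12 = 33.
Step 3: U_X = R1 - n1(n1+1)/2 = 33 - 5*6/2 = 33 - 15 = 18.
       U_Y = n1*n2 - U_X = 35 - 18 = 17.
Step 4: Ties are present, so use the tie-corrected normal approximation (with continuity correction) for the p-value.
Step 5: p-value = 1.000000; compare to alpha = 0.1. fail to reject H0.

U_X = 18, p = 1.000000, fail to reject H0 at alpha = 0.1.


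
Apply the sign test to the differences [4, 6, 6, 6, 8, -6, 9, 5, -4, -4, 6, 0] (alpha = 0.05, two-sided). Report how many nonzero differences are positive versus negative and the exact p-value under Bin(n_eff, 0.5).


Step 1: Discard zero differences. Original n = 12; n_eff = number of nonzero differences = 11.
Nonzero differences (with sign): +4, +6, +6, +6, +8, -6, +9, +5, -4, -4, +6
Step 2: Count signs: positive = 8, negative = 3.
Step 3: Under H0: P(positive) = 0.5, so the number of positives S ~ Bin(11, 0.5).
Step 4: Two-sided exact p-value = sum of Bin(11,0.5) probabilities at or below the observed probability = 0.226562.
Step 5: alpha = 0.05. fail to reject H0.

n_eff = 11, pos = 8, neg = 3, p = 0.226562, fail to reject H0.


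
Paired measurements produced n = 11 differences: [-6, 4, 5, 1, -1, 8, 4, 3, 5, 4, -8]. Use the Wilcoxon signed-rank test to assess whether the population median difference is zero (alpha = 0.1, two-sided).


Step 1: Drop any zero differences (none here) and take |d_i|.
|d| = [6, 4, 5, 1, 1, 8, 4, 3, 5, 4, 8]
Step 2: Midrank |d_i| (ties get averaged ranks).
ranks: |6|->9, |4|->5, |5|->7.5, |1|->1.5, |1|->1.5, |8|->10.5, |4|->5, |3|->3, |5|->7.5, |4|->5, |8|->10.5
Step 3: Attach original signs; sum ranks with positive sign and with negative sign.
W+ = 5 + 7.5 + 1.5 + 10.5 + 5 + 3 + 7.5 + 5 = 45
W- = 9 + 1.5 + 10.5 = 21
(Check: W+ + W- = 66 should equal n(n+1)/2 = 66.)
Step 4: Test statistic W = min(W+, W-) = 21.
Step 5: Ties in |d|, so use the tie-corrected normal approximation.
        E[W] = n(n+1)/4 = 11*12/4 = 33.
        Tie groups: |d|=1 (t=2), |d|=4 (t=3), |d|=5 (t=2), |d|=8 (t=2); sum(t^3 - t) = 42.
        Var[W] = n(n+1)(2n+1)/24 - sum(t^3-t)/48 = 3036/24 - 42/48 = 125.625.
        z = (W - E[W]) / sqrt(Var[W]) = (21 - 33) / 11.2083 = -1.0706.
        Two-sided p = 2*Phi(z) = 0.284332.
Step 6: alpha = 0.1. fail to reject H0.

W+ = 45, W- = 21, W = min = 21, p = 0.284332, fail to reject H0.


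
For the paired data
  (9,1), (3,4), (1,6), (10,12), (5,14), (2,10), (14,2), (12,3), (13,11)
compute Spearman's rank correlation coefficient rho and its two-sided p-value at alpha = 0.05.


Step 1: Rank x and y separately (midranks; no ties here).
rank(x): 9->5, 3->3, 1->1, 10->6, 5->4, 2->2, 14->9, 12->7, 13->8
rank(y): 1->1, 4->4, 6->5, 12->8, 14->9, 10->6, 2->2, 3->3, 11->7
Step 2: d_i = R_x(i) - R_y(i); compute d_i^2.
  (5-1)^2=16, (3-4)^2=1, (1-5)^2=16, (6-8)^2=4, (4-9)^2=25, (2-6)^2=16, (9-2)^2=49, (7-3)^2=16, (8-7)^2=1
sum(d^2) = 144.
Step 3: rho = 1 - 6*144 / (9*(9^2 - 1)) = 1 - 864/720 = -0.200000.
Step 4: Under H0, t = rho * sqrt((n-2)/(1-rho^2)) = -0.5401 ~ t(7).
Step 5: Two-sided p-value from the t-distribution with 7 df = 0.605901.
Step 6: alpha = 0.05. fail to reject H0.

rho = -0.2000, p = 0.605901, fail to reject H0 at alpha = 0.05.


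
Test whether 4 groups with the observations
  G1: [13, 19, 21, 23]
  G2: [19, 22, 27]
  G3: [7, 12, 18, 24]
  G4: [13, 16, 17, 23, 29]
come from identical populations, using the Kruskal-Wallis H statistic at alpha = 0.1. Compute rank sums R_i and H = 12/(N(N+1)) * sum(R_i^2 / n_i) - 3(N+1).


Step 1: Combine all N = 16 observations and assign midranks.
sorted (value, group, rank): (7,G3,1), (12,G3,2), (13,G1,3.5), (13,G4,3.5), (16,G4,5), (17,G4,6), (18,G3,7), (19,G1,8.5), (19,G2,8.5), (21,G1,10), (22,G2,11), (23,G1,12.5), (23,G4,12.5), (24,G3,14), (27,G2,15), (29,G4,16)
Step 2: Sum ranks within each group.
R_1 = 34.5 (n_1 = 4)
R_2 = 34.5 (n_2 = 3)
R_3 = 24 (n_3 = 4)
R_4 = 43 (n_4 = 5)
Step 3: H = 12/(N(N+1)) * sum(R_i^2/n_i) - 3(N+1)
     = 12/(16*17) * (34.5^2/4 + 34.5^2/3 + 24^2/4 + 43^2/5) - 3*17
     = 0.044118 * 1208.11 - 51
     = 2.299081.
Step 4: Ties present; correction factor C = 1 - 18/(16^3 - 16) = 0.995588. Corrected H = 2.299081 / 0.995588 = 2.309269.
Step 5: Under H0, H ~ chi^2(3); p-value = 0.510748.
Step 6: alpha = 0.1. fail to reject H0.

H = 2.3093, df = 3, p = 0.510748, fail to reject H0.


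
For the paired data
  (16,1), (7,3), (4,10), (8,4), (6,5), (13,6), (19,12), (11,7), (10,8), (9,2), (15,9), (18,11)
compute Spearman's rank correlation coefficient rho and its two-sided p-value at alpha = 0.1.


Step 1: Rank x and y separately (midranks; no ties here).
rank(x): 16->10, 7->3, 4->1, 8->4, 6->2, 13->8, 19->12, 11->7, 10->6, 9->5, 15->9, 18->11
rank(y): 1->1, 3->3, 10->10, 4->4, 5->5, 6->6, 12->12, 7->7, 8->8, 2->2, 9->9, 11->11
Step 2: d_i = R_x(i) - R_y(i); compute d_i^2.
  (10-1)^2=81, (3-3)^2=0, (1-10)^2=81, (4-4)^2=0, (2-5)^2=9, (8-6)^2=4, (12-12)^2=0, (7-7)^2=0, (6-8)^2=4, (5-2)^2=9, (9-9)^2=0, (11-11)^2=0
sum(d^2) = 188.
Step 3: rho = 1 - 6*188 / (12*(12^2 - 1)) = 1 - 1128/1716 = 0.342657.
Step 4: Under H0, t = rho * sqrt((n-2)/(1-rho^2)) = 1.1534 ~ t(10).
Step 5: Two-sided p-value from the t-distribution with 10 df = 0.275567.
Step 6: alpha = 0.1. fail to reject H0.

rho = 0.3427, p = 0.275567, fail to reject H0 at alpha = 0.1.


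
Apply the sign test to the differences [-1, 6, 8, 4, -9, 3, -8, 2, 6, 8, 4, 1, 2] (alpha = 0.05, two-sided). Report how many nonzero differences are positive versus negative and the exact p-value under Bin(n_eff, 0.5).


Step 1: Discard zero differences. Original n = 13; n_eff = number of nonzero differences = 13.
Nonzero differences (with sign): -1, +6, +8, +4, -9, +3, -8, +2, +6, +8, +4, +1, +2
Step 2: Count signs: positive = 10, negative = 3.
Step 3: Under H0: P(positive) = 0.5, so the number of positives S ~ Bin(13, 0.5).
Step 4: Two-sided exact p-value = sum of Bin(13,0.5) probabilities at or below the observed probability = 0.092285.
Step 5: alpha = 0.05. fail to reject H0.

n_eff = 13, pos = 10, neg = 3, p = 0.092285, fail to reject H0.


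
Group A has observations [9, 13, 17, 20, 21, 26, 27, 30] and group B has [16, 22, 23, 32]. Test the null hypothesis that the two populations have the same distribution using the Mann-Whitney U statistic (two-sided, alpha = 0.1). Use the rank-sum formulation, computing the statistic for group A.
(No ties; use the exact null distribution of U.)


Step 1: Combine and sort all 12 observations; assign midranks.
sorted (value, group): (9,X), (13,X), (16,Y), (17,X), (20,X), (21,X), (22,Y), (23,Y), (26,X), (27,X), (30,X), (32,Y)
ranks: 9->1, 13->2, 16->3, 17->4, 20->5, 21->6, 22->7, 23->8, 26->9, 27->10, 30->11, 32->12
Step 2: Rank sum for X: R1 = 1 + 2 + 4 + 5 + 6 + 9 + 10 + 11 = 48.
Step 3: U_X = R1 - n1(n1+1)/2 = 48 - 8*9/2 = 48 - 36 = 12.
       U_Y = n1*n2 - U_X = 32 - 12 = 20.
Step 4: No ties, so the exact null distribution of U (based on enumerating the C(12,8) = 495 equally likely rank assignments) gives the two-sided p-value.
Step 5: p-value = 0.569697; compare to alpha = 0.1. fail to reject H0.

U_X = 12, p = 0.569697, fail to reject H0 at alpha = 0.1.


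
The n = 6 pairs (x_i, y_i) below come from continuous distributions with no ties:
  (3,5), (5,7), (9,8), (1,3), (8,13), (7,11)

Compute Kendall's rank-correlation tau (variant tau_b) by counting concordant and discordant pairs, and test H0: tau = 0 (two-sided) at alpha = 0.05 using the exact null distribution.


Step 1: Enumerate the 15 unordered pairs (i,j) with i<j and classify each by sign(x_j-x_i) * sign(y_j-y_i).
  (1,2):dx=+2,dy=+2->C; (1,3):dx=+6,dy=+3->C; (1,4):dx=-2,dy=-2->C; (1,5):dx=+5,dy=+8->C
  (1,6):dx=+4,dy=+6->C; (2,3):dx=+4,dy=+1->C; (2,4):dx=-4,dy=-4->C; (2,5):dx=+3,dy=+6->C
  (2,6):dx=+2,dy=+4->C; (3,4):dx=-8,dy=-5->C; (3,5):dx=-1,dy=+5->D; (3,6):dx=-2,dy=+3->D
  (4,5):dx=+7,dy=+10->C; (4,6):dx=+6,dy=+8->C; (5,6):dx=-1,dy=-2->C
Step 2: C = 13, D = 2, total pairs = 15.
Step 3: tau = (C - D)/(n(n-1)/2) = (13 - 2)/15 = 0.733333.
Step 4: Exact two-sided p-value (enumerate n! = 720 permutations of y under H0): p = 0.055556.
Step 5: alpha = 0.05. fail to reject H0.

tau_b = 0.7333 (C=13, D=2), p = 0.055556, fail to reject H0.


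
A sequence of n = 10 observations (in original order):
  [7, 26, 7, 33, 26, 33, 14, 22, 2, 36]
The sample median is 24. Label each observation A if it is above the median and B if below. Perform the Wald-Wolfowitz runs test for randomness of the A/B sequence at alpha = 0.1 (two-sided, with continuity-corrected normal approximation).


Step 1: Compute median = 24; label A = above, B = below.
Labels in order: BABAAABBBA  (n_A = 5, n_B = 5)
Step 2: Count runs R = 6.
Step 3: Under H0 (random ordering), E[R] = 2*n_A*n_B/(n_A+n_B) + 1 = 2*5*5/10 + 1 = 6.0000.
        Var[R] = 2*n_A*n_B*(2*n_A*n_B - n_A - n_B) / ((n_A+n_B)^2 * (n_A+n_B-1)) = 2000/900 = 2.2222.
        SD[R] = 1.4907.
Step 4: R = E[R], so z = 0 with no continuity correction.
Step 5: Two-sided p-value via normal approximation = 2*(1 - Phi(|z|)) = 1.000000.
Step 6: alpha = 0.1. fail to reject H0.

R = 6, z = 0.0000, p = 1.000000, fail to reject H0.


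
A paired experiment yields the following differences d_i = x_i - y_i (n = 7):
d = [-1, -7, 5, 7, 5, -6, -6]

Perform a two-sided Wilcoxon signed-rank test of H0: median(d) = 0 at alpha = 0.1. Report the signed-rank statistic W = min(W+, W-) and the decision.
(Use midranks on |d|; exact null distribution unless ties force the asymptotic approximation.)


Step 1: Drop any zero differences (none here) and take |d_i|.
|d| = [1, 7, 5, 7, 5, 6, 6]
Step 2: Midrank |d_i| (ties get averaged ranks).
ranks: |1|->1, |7|->6.5, |5|->2.5, |7|->6.5, |5|->2.5, |6|->4.5, |6|->4.5
Step 3: Attach original signs; sum ranks with positive sign and with negative sign.
W+ = 2.5 + 6.5 + 2.5 = 11.5
W- = 1 + 6.5 + 4.5 + 4.5 = 16.5
(Check: W+ + W- = 28 should equal n(n+1)/2 = 28.)
Step 4: Test statistic W = min(W+, W-) = 11.5.
Step 5: Ties in |d|, so use the tie-corrected normal approximation.
        E[W] = n(n+1)/4 = 7*8/4 = 14.
        Tie groups: |d|=5 (t=2), |d|=6 (t=2), |d|=7 (t=2); sum(t^3 - t) = 18.
        Var[W] = n(n+1)(2n+1)/24 - sum(t^3-t)/48 = 840/24 - 18/48 = 34.625.
        z = (W - E[W]) / sqrt(Var[W]) = (11.5 - 14) / 5.8843 = -0.4249.
        Two-sided p = 2*Phi(z) = 0.670939.
Step 6: alpha = 0.1. fail to reject H0.

W+ = 11.5, W- = 16.5, W = min = 11.5, p = 0.670939, fail to reject H0.


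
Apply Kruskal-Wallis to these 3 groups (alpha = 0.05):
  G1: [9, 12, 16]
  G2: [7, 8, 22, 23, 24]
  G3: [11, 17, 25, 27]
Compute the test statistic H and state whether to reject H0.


Step 1: Combine all N = 12 observations and assign midranks.
sorted (value, group, rank): (7,G2,1), (8,G2,2), (9,G1,3), (11,G3,4), (12,G1,5), (16,G1,6), (17,G3,7), (22,G2,8), (23,G2,9), (24,G2,10), (25,G3,11), (27,G3,12)
Step 2: Sum ranks within each group.
R_1 = 14 (n_1 = 3)
R_2 = 30 (n_2 = 5)
R_3 = 34 (n_3 = 4)
Step 3: H = 12/(N(N+1)) * sum(R_i^2/n_i) - 3(N+1)
     = 12/(12*13) * (14^2/3 + 30^2/5 + 34^2/4) - 3*13
     = 0.076923 * 534.333 - 39
     = 2.102564.
Step 4: No ties, so H is used without correction.
Step 5: Under H0, H ~ chi^2(2); p-value = 0.349489.
Step 6: alpha = 0.05. fail to reject H0.

H = 2.1026, df = 2, p = 0.349489, fail to reject H0.


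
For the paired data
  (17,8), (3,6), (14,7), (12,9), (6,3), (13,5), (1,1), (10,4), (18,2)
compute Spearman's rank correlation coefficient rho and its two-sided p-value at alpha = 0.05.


Step 1: Rank x and y separately (midranks; no ties here).
rank(x): 17->8, 3->2, 14->7, 12->5, 6->3, 13->6, 1->1, 10->4, 18->9
rank(y): 8->8, 6->6, 7->7, 9->9, 3->3, 5->5, 1->1, 4->4, 2->2
Step 2: d_i = R_x(i) - R_y(i); compute d_i^2.
  (8-8)^2=0, (2-6)^2=16, (7-7)^2=0, (5-9)^2=16, (3-3)^2=0, (6-5)^2=1, (1-1)^2=0, (4-4)^2=0, (9-2)^2=49
sum(d^2) = 82.
Step 3: rho = 1 - 6*82 / (9*(9^2 - 1)) = 1 - 492/720 = 0.316667.
Step 4: Under H0, t = rho * sqrt((n-2)/(1-rho^2)) = 0.8833 ~ t(7).
Step 5: Two-sided p-value from the t-distribution with 7 df = 0.406397.
Step 6: alpha = 0.05. fail to reject H0.

rho = 0.3167, p = 0.406397, fail to reject H0 at alpha = 0.05.


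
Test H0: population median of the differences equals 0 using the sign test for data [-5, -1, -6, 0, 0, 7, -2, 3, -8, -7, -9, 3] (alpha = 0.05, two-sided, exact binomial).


Step 1: Discard zero differences. Original n = 12; n_eff = number of nonzero differences = 10.
Nonzero differences (with sign): -5, -1, -6, +7, -2, +3, -8, -7, -9, +3
Step 2: Count signs: positive = 3, negative = 7.
Step 3: Under H0: P(positive) = 0.5, so the number of positives S ~ Bin(10, 0.5).
Step 4: Two-sided exact p-value = sum of Bin(10,0.5) probabilities at or below the observed probability = 0.343750.
Step 5: alpha = 0.05. fail to reject H0.

n_eff = 10, pos = 3, neg = 7, p = 0.343750, fail to reject H0.
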